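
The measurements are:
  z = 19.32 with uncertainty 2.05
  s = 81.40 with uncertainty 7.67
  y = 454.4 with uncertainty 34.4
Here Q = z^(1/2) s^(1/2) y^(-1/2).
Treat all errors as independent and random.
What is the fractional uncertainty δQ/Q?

0.0804

Each factor contributes (exponent × relative error)² to (δQ/Q)²:
  (½·δz/z)² = (0.5×0.106)² = 0.00281;  (½·δs/s)² = (0.5×0.0942)² = 0.00222;  (−½·δy/y)² = (-0.5×0.0757)² = 0.00143
δQ/Q = √(0.00647) = 0.0804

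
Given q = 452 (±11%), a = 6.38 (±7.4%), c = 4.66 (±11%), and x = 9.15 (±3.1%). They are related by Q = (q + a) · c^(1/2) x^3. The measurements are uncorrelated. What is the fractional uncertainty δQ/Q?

Let u = q + a = 458. δu = √(δq² + δa²) = √(2470 + 0.223) = 49.7, so δu/u = 0.108.
Q is then a monomial in u, c, x:
δQ/Q = √((δu/u)² + (½·δc/c)² + (3·δx/x)²) = √(0.0118 + 0.00303 + 0.00865) = 0.153

0.153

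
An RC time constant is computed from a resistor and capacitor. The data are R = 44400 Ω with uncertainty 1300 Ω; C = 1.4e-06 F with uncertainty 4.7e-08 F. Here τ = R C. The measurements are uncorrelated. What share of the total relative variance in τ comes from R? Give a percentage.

43.2%

(δτ/τ)² = (1·δR/R)² + (1·δC/C)²
  R term: (1×0.0293)² = 0.000857
  C term: (1×0.0336)² = 0.00113
Total = 0.00198. Share from R = 0.000857/0.00198 = 0.432.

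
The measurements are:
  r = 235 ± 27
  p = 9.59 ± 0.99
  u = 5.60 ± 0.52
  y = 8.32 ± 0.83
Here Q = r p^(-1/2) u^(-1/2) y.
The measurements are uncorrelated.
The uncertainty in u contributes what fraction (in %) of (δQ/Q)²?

(δQ/Q)² = (1·δr/r)² + (−½·δp/p)² + (−½·δu/u)² + (1·δy/y)²
  r term: (1×0.115)² = 0.0132
  p term: (-0.5×0.103)² = 0.00266
  u term: (-0.5×0.0929)² = 0.00216
  y term: (1×0.0998)² = 0.00995
Total = 0.0280. Share from u = 0.00216/0.0280 = 0.0771.

7.71%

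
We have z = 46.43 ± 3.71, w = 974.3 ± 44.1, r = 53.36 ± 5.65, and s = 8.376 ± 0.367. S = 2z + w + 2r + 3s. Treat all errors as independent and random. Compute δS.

46.1

For a sum/difference, combine absolute errors in quadrature:
  (2·δz)² = 55.1;  (δw)² = 1940;  (2·δr)² = 128;  (3·δs)² = 1.21
δS = √(2130) = 46.1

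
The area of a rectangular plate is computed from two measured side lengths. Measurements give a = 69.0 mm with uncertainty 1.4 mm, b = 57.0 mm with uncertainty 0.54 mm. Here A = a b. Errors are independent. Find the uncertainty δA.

88.1 mm^2

A is a product of powers, so relative uncertainties combine in quadrature:
  (1·δa/a)² = (1×0.0203)² = 0.000412;  (1·δb/b)² = (1×0.00947)² = 8.98e-05
δA/A = √(0.000501) = 0.0224
A = 3930 mm^2, so δA = 0.0224 × 3930 = 88.1 mm^2.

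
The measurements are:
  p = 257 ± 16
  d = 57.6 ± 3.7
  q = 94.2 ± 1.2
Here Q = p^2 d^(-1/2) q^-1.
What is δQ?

Relative error in a monomial: (δQ/Q)² = Σ (nᵢ · δxᵢ/xᵢ)².
  (2·δp/p)² = (2×0.0623)² = 0.0155;  (−½·δd/d)² = (-0.5×0.0642)² = 0.00103;  (-1·δq/q)² = (-1×0.0127)² = 0.000162
δQ/Q = √(0.0167) = 0.129
Q = 92.4, so δQ = 0.129 × 92.4 = 11.9.

11.9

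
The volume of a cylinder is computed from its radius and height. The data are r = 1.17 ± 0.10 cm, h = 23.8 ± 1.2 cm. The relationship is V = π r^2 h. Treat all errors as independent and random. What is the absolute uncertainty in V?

18.2 cm^3

For a monomial V ∝ r^2, h, fractional errors add in quadrature:
  (2·δr/r)² = (2×0.0855)² = 0.0292;  (1·δh/h)² = (1×0.0504)² = 0.00254
δV/V = √(0.0318) = 0.178
V = 102 cm^3, so δV = 0.178 × 102 = 18.2 cm^3.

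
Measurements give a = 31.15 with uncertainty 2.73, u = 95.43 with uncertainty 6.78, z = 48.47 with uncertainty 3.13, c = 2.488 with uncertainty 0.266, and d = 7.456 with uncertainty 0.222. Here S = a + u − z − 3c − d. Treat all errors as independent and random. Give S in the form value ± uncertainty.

63.19 ± 7.99

For a sum/difference, combine absolute errors in quadrature:
  (δa)² = 7.45;  (δu)² = 46.0;  (δz)² = 9.80;  (3·δc)² = 0.637;  (δd)² = 0.0493
δS = √(63.9) = 7.99
S = 63.19.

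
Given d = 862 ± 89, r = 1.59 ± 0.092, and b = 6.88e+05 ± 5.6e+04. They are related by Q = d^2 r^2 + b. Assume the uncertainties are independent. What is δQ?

Let p = d^2·r^2 = 1.88e+06. δp/p = √((2·δd/d)² + (2·δr/r)²) = √(0.0426 + 0.0134) = 0.237, so δp = 4.45e+05.
Q = p + b: δQ = √(δp² + δb²) = √(1.98e+11 + 3.14e+09) = 4.48e+05

4.48e+05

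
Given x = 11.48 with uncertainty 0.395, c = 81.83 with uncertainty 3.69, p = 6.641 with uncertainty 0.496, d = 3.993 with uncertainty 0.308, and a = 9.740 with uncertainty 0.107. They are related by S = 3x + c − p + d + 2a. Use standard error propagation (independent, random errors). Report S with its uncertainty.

133.1 ± 3.93

Sums and differences: (δS)² = Σ (cᵢ δxᵢ)².
  (3·δx)² = 1.40;  (δc)² = 13.6;  (δp)² = 0.246;  (δd)² = 0.0949;  (2·δa)² = 0.0458
δS = √(15.4) = 3.93
S = 133.1.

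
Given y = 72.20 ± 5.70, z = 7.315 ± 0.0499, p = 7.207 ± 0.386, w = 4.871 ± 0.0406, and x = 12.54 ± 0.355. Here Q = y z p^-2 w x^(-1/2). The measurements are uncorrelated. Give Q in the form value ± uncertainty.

13.99 ± 1.88

Each factor contributes (exponent × relative error)² to (δQ/Q)²:
  (1·δy/y)² = (1×0.0789)² = 0.00623;  (1·δz/z)² = (1×0.00682)² = 4.65e-05;  (-2·δp/p)² = (-2×0.0536)² = 0.0115;  (1·δw/w)² = (1×0.00834)² = 6.95e-05;  (−½·δx/x)² = (-0.5×0.0283)² = 0.000200
δQ/Q = √(0.0180) = 0.134
Q = 13.99, so δQ = 0.134 × 13.99 = 1.88.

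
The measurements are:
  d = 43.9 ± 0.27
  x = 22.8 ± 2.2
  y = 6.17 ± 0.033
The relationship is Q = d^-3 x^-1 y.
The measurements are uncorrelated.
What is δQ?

For a monomial Q ∝ d^-3, x^-1, y, fractional errors add in quadrature:
  (-3·δd/d)² = (-3×0.00615)² = 0.000340;  (-1·δx/x)² = (-1×0.0965)² = 0.00931;  (1·δy/y)² = (1×0.00535)² = 2.86e-05
δQ/Q = √(0.00968) = 0.0984
Q = 3.2e-06, so δQ = 0.0984 × 3.2e-06 = 3.15e-07.

3.15e-07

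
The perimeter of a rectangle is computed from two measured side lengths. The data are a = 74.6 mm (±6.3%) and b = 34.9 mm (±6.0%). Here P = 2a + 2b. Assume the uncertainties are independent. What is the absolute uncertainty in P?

For a sum/difference, combine absolute errors in quadrature:
  (2·δa)² = 88.4;  (2·δb)² = 17.5
δP = √(106) = 10.3 mm

10.3 mm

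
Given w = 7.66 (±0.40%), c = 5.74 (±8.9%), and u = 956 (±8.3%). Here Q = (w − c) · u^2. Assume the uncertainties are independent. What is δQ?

Let h = w − c = 1.92. δh = √(δw² + δc²) = √(0.000939 + 0.261) = 0.512, so δh/h = 0.267.
Q is then a monomial in h, u:
δQ/Q = √((δh/h)² + (2·δu/u)²) = √(0.0710 + 0.0276) = 0.314
Q = 1.75e+06, so δQ = 0.314 × 1.75e+06 = 5.51e+05.

5.51e+05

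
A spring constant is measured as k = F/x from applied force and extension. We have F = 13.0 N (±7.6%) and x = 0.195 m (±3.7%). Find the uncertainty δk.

Products/powers → add relative errors in quadrature, weighted by exponent:
  (1·δF/F)² = (1×0.0760)² = 0.00578;  (-1·δx/x)² = (-1×0.0370)² = 0.00137
δk/k = √(0.00715) = 0.0845
k = 66.7 N/m, so δk = 0.0845 × 66.7 = 5.64 N/m.

5.64 N/m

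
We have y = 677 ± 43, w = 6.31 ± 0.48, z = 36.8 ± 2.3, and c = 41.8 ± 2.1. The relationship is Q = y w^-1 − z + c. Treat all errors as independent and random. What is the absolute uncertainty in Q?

Let p = y·w^-1 = 107. δp/p = √((1·δy/y)² + (-1·δw/w)²) = √(0.00403 + 0.00579) = 0.0991, so δp = 10.6.
Q = p − z + c: δQ = √(δp² + δz² + δc²) = √(113 + 5.29 + 4.41) = 11.1

11.1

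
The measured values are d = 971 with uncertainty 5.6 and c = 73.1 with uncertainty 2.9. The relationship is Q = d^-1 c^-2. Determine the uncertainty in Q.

Since Q is a product/quotient, work with relative uncertainties:
  (-1·δd/d)² = (-1×0.00577)² = 3.33e-05;  (-2·δc/c)² = (-2×0.0397)² = 0.00630
δQ/Q = √(0.00633) = 0.0796
Q = 1.93e-07, so δQ = 0.0796 × 1.93e-07 = 1.53e-08.

1.53e-08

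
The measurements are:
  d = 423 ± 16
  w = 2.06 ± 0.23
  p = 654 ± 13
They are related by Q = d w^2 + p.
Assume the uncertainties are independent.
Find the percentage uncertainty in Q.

16.6%

Let h = d·w^2 = 1800. δh/h = √((1·δd/d)² + (2·δw/w)²) = √(0.00143 + 0.0499) = 0.226, so δh = 407.
Q = h + p: δQ = √(δh² + δp²) = √(1.65e+05 + 169) = 407
Q = 2450, so δQ/Q = 407/2450 = 0.166.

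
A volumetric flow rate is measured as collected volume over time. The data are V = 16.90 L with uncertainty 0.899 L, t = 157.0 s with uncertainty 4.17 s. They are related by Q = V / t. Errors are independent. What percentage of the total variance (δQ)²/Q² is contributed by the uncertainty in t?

20.0%

(δQ/Q)² = (1·δV/V)² + (-1·δt/t)²
  V term: (1×0.0532)² = 0.00283
  t term: (-1×0.0266)² = 0.000705
Total = 0.00354. Share from t = 0.000705/0.00354 = 0.200.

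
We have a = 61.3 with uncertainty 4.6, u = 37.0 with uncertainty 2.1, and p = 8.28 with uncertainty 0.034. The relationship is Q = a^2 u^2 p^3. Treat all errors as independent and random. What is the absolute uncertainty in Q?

For a monomial Q ∝ a^2, u^2, p^3, fractional errors add in quadrature:
  (2·δa/a)² = (2×0.0750)² = 0.0225;  (2·δu/u)² = (2×0.0568)² = 0.0129;  (3·δp/p)² = (3×0.00411)² = 0.000152
δQ/Q = √(0.0356) = 0.189
Q = 2.92e+09, so δQ = 0.189 × 2.92e+09 = 5.51e+08.

5.51e+08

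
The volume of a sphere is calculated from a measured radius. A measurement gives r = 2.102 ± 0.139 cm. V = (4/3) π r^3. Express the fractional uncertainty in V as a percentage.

19.8%

V ∝ r^3, so δV/V = |3| · δr/r = 3 × 0.0661 = 0.198.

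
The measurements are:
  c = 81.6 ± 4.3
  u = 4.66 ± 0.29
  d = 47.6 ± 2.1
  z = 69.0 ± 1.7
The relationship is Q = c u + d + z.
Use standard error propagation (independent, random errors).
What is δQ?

31.1

Let p = c·u = 380. δp/p = √((1·δc/c)² + (1·δu/u)²) = √(0.00278 + 0.00387) = 0.0815, so δp = 31.0.
Q = p + d + z: δQ = √(δp² + δd² + δz²) = √(962 + 4.41 + 2.89) = 31.1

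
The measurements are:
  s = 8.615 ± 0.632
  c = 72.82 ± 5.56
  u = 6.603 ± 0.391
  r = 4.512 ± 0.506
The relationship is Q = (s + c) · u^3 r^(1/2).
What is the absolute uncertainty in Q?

Let w = s + c = 81.43. δw = √(δs² + δc²) = √(0.399 + 30.9) = 5.60, so δw/w = 0.0687.
Q is then a monomial in w, u, r:
δQ/Q = √((δw/w)² + (3·δu/u)² + (½·δr/r)²) = √(0.00472 + 0.0316 + 0.00314) = 0.199
Q = 49800, so δQ = 0.199 × 49800 = 9890.

9890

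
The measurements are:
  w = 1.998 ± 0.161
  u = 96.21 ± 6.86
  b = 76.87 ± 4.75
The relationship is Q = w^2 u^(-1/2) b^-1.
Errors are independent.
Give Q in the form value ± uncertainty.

0.005294 ± 0.000933

Relative error in a monomial: (δQ/Q)² = Σ (nᵢ · δxᵢ/xᵢ)².
  (2·δw/w)² = (2×0.0806)² = 0.0260;  (−½·δu/u)² = (-0.5×0.0713)² = 0.00127;  (-1·δb/b)² = (-1×0.0618)² = 0.00382
δQ/Q = √(0.0311) = 0.176
Q = 0.005294, so δQ = 0.176 × 0.005294 = 0.000933.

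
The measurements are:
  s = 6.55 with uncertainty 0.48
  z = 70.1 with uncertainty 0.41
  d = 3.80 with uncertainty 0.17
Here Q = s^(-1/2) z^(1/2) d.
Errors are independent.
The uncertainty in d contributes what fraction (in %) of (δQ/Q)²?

(δQ/Q)² = (−½·δs/s)² + (½·δz/z)² + (1·δd/d)²
  s term: (-0.5×0.0733)² = 0.00134
  z term: (0.5×0.00585)² = 8.55e-06
  d term: (1×0.0447)² = 0.00200
Total = 0.00335. Share from d = 0.00200/0.00335 = 0.597.

59.7%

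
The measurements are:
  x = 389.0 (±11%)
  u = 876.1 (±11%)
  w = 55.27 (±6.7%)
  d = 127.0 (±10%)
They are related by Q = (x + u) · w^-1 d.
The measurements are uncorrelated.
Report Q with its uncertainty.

Let h = x + u = 1265. δh = √(δx² + δu²) = √(1830 + 9290) = 105, so δh/h = 0.0833.
Q is then a monomial in h, w, d:
δQ/Q = √((δh/h)² + (-1·δw/w)² + (1·δd/d)²) = √(0.00695 + 0.00449 + 0.0100) = 0.146
Q = 2907, so δQ = 0.146 × 2907 = 426.

2907 ± 426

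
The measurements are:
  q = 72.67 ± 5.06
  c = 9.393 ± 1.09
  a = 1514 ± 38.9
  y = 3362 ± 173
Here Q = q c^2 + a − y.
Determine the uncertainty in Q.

Let p = q·c^2 = 6412. δp/p = √((1·δq/q)² + (2·δc/c)²) = √(0.00485 + 0.0539) = 0.242, so δp = 1550.
Q = p + a − y: δQ = √(δp² + δa² + δy²) = √(2.41e+06 + 1510 + 29900) = 1560

1560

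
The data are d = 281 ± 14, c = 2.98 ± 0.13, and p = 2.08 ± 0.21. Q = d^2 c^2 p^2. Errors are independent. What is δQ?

For a monomial Q ∝ d^2, c^2, p^2, fractional errors add in quadrature:
  (2·δd/d)² = (2×0.0498)² = 0.00993;  (2·δc/c)² = (2×0.0436)² = 0.00761;  (2·δp/p)² = (2×0.101)² = 0.0408
δQ/Q = √(0.0583) = 0.241
Q = 3.03e+06, so δQ = 0.241 × 3.03e+06 = 7.33e+05.

7.33e+05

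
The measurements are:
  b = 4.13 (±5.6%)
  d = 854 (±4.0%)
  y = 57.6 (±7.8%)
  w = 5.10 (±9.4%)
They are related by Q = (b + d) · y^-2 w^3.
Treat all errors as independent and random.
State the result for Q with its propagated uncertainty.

Let u = b + d = 858. δu = √(δb² + δd²) = √(0.0535 + 1170) = 34.2, so δu/u = 0.0398.
Q is then a monomial in u, y, w:
δQ/Q = √((δu/u)² + (-2·δy/y)² + (3·δw/w)²) = √(0.00158 + 0.0243 + 0.0795) = 0.325
Q = 34.3, so δQ = 0.325 × 34.3 = 11.1.

34.3 ± 11.1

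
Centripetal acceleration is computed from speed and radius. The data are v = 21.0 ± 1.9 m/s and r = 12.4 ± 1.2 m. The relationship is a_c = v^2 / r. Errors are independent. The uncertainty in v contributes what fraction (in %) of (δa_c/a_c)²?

77.8%

(δa_c/a_c)² = (2·δv/v)² + (-1·δr/r)²
  v term: (2×0.0905)² = 0.0327
  r term: (-1×0.0968)² = 0.00937
Total = 0.0421. Share from v = 0.0327/0.0421 = 0.778.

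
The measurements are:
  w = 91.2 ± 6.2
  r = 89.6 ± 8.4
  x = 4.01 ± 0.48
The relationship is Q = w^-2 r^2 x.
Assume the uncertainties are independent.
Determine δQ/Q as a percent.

26.1%

Each factor contributes (exponent × relative error)² to (δQ/Q)²:
  (-2·δw/w)² = (-2×0.0680)² = 0.0185;  (2·δr/r)² = (2×0.0938)² = 0.0352;  (1·δx/x)² = (1×0.120)² = 0.0143
δQ/Q = √(0.0680) = 0.261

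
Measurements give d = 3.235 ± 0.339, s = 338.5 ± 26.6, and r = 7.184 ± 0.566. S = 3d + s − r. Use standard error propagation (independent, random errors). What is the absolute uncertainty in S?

26.6

Sums and differences: (δS)² = Σ (cᵢ δxᵢ)².
  (3·δd)² = 1.03;  (δs)² = 708;  (δr)² = 0.320
δS = √(709) = 26.6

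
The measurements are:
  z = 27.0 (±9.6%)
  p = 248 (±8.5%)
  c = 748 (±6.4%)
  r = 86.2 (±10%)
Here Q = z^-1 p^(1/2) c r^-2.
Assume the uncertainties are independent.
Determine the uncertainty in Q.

0.0138

Q is a product of powers, so relative uncertainties combine in quadrature:
  (-1·δz/z)² = (-1×0.0960)² = 0.00922;  (½·δp/p)² = (0.5×0.0850)² = 0.00181;  (1·δc/c)² = (1×0.0640)² = 0.00410;  (-2·δr/r)² = (-2×0.100)² = 0.0400
δQ/Q = √(0.0551) = 0.235
Q = 0.0587, so δQ = 0.235 × 0.0587 = 0.0138.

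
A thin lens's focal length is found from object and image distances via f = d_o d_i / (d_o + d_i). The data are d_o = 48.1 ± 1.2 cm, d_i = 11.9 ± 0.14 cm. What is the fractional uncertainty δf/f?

0.0107

∂f/∂d_o = (d_i/(d_o+d_i))² = 0.0393;  ∂f/∂d_i = (d_o/(d_o+d_i))² = 0.643
δf = √((∂f/∂d_o · δd_o)² + (∂f/∂d_i · δd_i)²) = √(0.00223 + 0.00810) = 0.102 cm
f = 9.54 cm, so δf/f = 0.102/9.54 = 0.0107.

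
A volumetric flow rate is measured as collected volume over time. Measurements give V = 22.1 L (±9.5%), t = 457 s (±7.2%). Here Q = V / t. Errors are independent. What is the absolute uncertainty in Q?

Q is a product of powers, so relative uncertainties combine in quadrature:
  (1·δV/V)² = (1×0.0950)² = 0.00903;  (-1·δt/t)² = (-1×0.0720)² = 0.00518
δQ/Q = √(0.0142) = 0.119
Q = 0.0484 L/s, so δQ = 0.119 × 0.0484 = 0.00576 L/s.

0.00576 L/s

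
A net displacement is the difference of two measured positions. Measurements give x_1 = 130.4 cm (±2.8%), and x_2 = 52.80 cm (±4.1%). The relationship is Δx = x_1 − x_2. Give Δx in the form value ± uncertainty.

77.60 ± 4.24 cm

Sums and differences: (δΔx)² = Σ (cᵢ δxᵢ)².
  (δx_1)² = 13.3;  (δx_2)² = 4.69
δΔx = √(18.0) = 4.24 cm
Δx = 77.60 cm.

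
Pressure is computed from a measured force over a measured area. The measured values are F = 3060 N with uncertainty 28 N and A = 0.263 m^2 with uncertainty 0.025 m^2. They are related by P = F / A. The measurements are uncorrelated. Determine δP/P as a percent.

P is a product of powers, so relative uncertainties combine in quadrature:
  (1·δF/F)² = (1×0.00915)² = 8.37e-05;  (-1·δA/A)² = (-1×0.0951)² = 0.00904
δP/P = √(0.00912) = 0.0955

9.55%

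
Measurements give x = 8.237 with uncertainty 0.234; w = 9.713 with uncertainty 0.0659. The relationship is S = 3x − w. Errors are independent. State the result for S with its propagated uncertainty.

Absolute uncertainties add in quadrature for a linear combination:
  (3·δx)² = 0.493;  (δw)² = 0.00434
δS = √(0.497) = 0.705
S = 15.00.

15.00 ± 0.705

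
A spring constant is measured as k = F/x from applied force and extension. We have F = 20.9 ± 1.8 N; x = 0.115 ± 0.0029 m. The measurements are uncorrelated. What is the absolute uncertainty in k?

16.3 N/m

Since k is a product/quotient, work with relative uncertainties:
  (1·δF/F)² = (1×0.0861)² = 0.00742;  (-1·δx/x)² = (-1×0.0252)² = 0.000636
δk/k = √(0.00805) = 0.0897
k = 182 N/m, so δk = 0.0897 × 182 = 16.3 N/m.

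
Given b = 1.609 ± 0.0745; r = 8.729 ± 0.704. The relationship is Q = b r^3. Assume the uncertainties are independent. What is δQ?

Each factor contributes (exponent × relative error)² to (δQ/Q)²:
  (1·δb/b)² = (1×0.0463)² = 0.00214;  (3·δr/r)² = (3×0.0807)² = 0.0585
δQ/Q = √(0.0607) = 0.246
Q = 1070, so δQ = 0.246 × 1070 = 264.

264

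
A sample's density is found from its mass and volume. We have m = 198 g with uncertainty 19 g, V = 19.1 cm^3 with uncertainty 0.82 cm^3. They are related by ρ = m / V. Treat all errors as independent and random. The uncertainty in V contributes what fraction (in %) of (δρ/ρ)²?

16.7%

(δρ/ρ)² = (1·δm/m)² + (-1·δV/V)²
  m term: (1×0.0960)² = 0.00921
  V term: (-1×0.0429)² = 0.00184
Total = 0.0111. Share from V = 0.00184/0.0111 = 0.167.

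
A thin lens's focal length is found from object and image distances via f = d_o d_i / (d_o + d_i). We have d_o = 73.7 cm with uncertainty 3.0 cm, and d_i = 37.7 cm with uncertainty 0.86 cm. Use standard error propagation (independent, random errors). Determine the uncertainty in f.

0.510 cm

∂f/∂d_o = (d_i/(d_o+d_i))² = 0.115;  ∂f/∂d_i = (d_o/(d_o+d_i))² = 0.438
δf = √((∂f/∂d_o · δd_o)² + (∂f/∂d_i · δd_i)²) = √(0.118 + 0.142) = 0.510 cm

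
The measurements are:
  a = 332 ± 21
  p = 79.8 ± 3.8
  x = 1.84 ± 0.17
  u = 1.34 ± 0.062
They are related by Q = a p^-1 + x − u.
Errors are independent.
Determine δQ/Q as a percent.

Let w = a·p^-1 = 4.16. δw/w = √((1·δa/a)² + (-1·δp/p)²) = √(0.00400 + 0.00227) = 0.0792, so δw = 0.329.
Q = w + x − u: δQ = √(δw² + δx² + δu²) = √(0.109 + 0.0289 + 0.00384) = 0.376
Q = 4.66, so δQ/Q = 0.376/4.66 = 0.0806.

8.06%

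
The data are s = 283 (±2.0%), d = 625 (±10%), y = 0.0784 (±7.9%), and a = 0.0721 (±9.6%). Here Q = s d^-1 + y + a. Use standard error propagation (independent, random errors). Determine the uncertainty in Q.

Let p = s·d^-1 = 0.453. δp/p = √((1·δs/s)² + (-1·δd/d)²) = √(0.000400 + 0.0100) = 0.102, so δp = 0.0462.
Q = p + y + a: δQ = √(δp² + δy² + δa²) = √(0.00213 + 3.84e-05 + 4.79e-05) = 0.0471

0.0471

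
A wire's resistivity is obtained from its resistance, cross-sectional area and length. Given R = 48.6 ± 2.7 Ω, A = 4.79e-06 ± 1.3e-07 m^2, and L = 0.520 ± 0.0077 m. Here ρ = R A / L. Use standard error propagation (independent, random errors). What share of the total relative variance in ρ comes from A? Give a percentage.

(δρ/ρ)² = (1·δR/R)² + (1·δA/A)² + (-1·δL/L)²
  R term: (1×0.0556)² = 0.00309
  A term: (1×0.0271)² = 0.000737
  L term: (-1×0.0148)² = 0.000219
Total = 0.00404. Share from A = 0.000737/0.00404 = 0.182.

18.2%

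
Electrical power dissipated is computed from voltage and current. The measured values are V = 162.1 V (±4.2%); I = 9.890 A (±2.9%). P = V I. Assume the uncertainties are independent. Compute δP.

Products/powers → add relative errors in quadrature, weighted by exponent:
  (1·δV/V)² = (1×0.0420)² = 0.00176;  (1·δI/I)² = (1×0.0290)² = 0.000841
δP/P = √(0.00261) = 0.0510
P = 1603 W, so δP = 0.0510 × 1603 = 81.8 W.

81.8 W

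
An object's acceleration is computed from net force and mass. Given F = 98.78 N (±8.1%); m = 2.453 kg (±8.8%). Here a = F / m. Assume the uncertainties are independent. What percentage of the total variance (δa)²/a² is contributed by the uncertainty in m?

(δa/a)² = (1·δF/F)² + (-1·δm/m)²
  F term: (1×0.0810)² = 0.00656
  m term: (-1×0.0880)² = 0.00774
Total = 0.0143. Share from m = 0.00774/0.0143 = 0.541.

54.1%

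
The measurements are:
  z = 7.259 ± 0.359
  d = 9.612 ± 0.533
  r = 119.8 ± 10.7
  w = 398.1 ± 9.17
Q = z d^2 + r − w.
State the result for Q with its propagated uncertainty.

392.4 ± 82.6

Let p = z·d^2 = 670.7. δp/p = √((1·δz/z)² + (2·δd/d)²) = √(0.00245 + 0.0123) = 0.121, so δp = 81.4.
Q = p + r − w: δQ = √(δp² + δr² + δw²) = √(6630 + 114 + 84.1) = 82.6
Q = 392.4.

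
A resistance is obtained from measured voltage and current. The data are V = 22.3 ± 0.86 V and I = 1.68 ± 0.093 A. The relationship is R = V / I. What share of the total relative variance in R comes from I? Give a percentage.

(δR/R)² = (1·δV/V)² + (-1·δI/I)²
  V term: (1×0.0386)² = 0.00149
  I term: (-1×0.0554)² = 0.00306
Total = 0.00455. Share from I = 0.00306/0.00455 = 0.673.

67.3%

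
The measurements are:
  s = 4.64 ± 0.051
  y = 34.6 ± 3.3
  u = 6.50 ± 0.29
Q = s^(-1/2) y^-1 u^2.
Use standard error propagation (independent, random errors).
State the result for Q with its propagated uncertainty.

Since Q is a product/quotient, work with relative uncertainties:
  (−½·δs/s)² = (-0.5×0.0110)² = 3.02e-05;  (-1·δy/y)² = (-1×0.0954)² = 0.00910;  (2·δu/u)² = (2×0.0446)² = 0.00796
δQ/Q = √(0.0171) = 0.131
Q = 0.567, so δQ = 0.131 × 0.567 = 0.0741.

0.567 ± 0.0741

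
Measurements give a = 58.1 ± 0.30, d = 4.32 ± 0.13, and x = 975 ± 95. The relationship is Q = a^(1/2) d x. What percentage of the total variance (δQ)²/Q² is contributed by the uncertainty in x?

(δQ/Q)² = (½·δa/a)² + (1·δd/d)² + (1·δx/x)²
  a term: (0.5×0.00516)² = 6.67e-06
  d term: (1×0.0301)² = 0.000906
  x term: (1×0.0974)² = 0.00949
Total = 0.0104. Share from x = 0.00949/0.0104 = 0.912.

91.2%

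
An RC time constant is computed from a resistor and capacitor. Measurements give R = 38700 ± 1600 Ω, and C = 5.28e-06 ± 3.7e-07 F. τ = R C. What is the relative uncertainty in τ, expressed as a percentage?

8.14%

Relative error in a monomial: (δτ/τ)² = Σ (nᵢ · δxᵢ/xᵢ)².
  (1·δR/R)² = (1×0.0413)² = 0.00171;  (1·δC/C)² = (1×0.0701)² = 0.00491
δτ/τ = √(0.00662) = 0.0814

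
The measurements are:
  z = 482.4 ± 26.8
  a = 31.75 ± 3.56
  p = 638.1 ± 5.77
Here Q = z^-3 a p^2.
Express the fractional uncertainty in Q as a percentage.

Products/powers → add relative errors in quadrature, weighted by exponent:
  (-3·δz/z)² = (-3×0.0556)² = 0.0278;  (1·δa/a)² = (1×0.112)² = 0.0126;  (2·δp/p)² = (2×0.00904)² = 0.000327
δQ/Q = √(0.0407) = 0.202

20.2%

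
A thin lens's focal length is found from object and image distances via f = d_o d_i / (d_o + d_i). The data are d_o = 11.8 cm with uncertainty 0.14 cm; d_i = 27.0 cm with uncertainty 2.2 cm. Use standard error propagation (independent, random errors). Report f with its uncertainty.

∂f/∂d_o = (d_i/(d_o+d_i))² = 0.484;  ∂f/∂d_i = (d_o/(d_o+d_i))² = 0.0925
δf = √((∂f/∂d_o · δd_o)² + (∂f/∂d_i · δd_i)²) = √(0.00460 + 0.0414) = 0.214 cm
f = 8.21 cm.

8.21 ± 0.214 cm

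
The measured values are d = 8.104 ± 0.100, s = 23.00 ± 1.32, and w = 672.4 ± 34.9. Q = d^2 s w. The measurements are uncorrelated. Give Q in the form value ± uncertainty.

(1.016 ± 0.0825) × 10^6

For a monomial Q ∝ d^2, s, w, fractional errors add in quadrature:
  (2·δd/d)² = (2×0.0123)² = 0.000609;  (1·δs/s)² = (1×0.0574)² = 0.00329;  (1·δw/w)² = (1×0.0519)² = 0.00269
δQ/Q = √(0.00660) = 0.0812
Q = 1.016e+06, so δQ = 0.0812 × 1.016e+06 = 82500.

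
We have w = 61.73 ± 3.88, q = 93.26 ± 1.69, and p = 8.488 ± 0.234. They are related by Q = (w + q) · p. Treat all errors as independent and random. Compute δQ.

51.0

Let u = w + q = 155.0. δu = √(δw² + δq²) = √(15.1 + 2.86) = 4.23, so δu/u = 0.0273.
Q is then a monomial in u, p:
δQ/Q = √((δu/u)² + (1·δp/p)²) = √(0.000746 + 0.000760) = 0.0388
Q = 1316, so δQ = 0.0388 × 1316 = 51.0.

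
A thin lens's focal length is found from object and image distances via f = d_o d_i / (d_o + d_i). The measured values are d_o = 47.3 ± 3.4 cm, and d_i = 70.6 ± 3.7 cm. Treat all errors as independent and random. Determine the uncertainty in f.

∂f/∂d_o = (d_i/(d_o+d_i))² = 0.359;  ∂f/∂d_i = (d_o/(d_o+d_i))² = 0.161
δf = √((∂f/∂d_o · δd_o)² + (∂f/∂d_i · δd_i)²) = √(1.49 + 0.355) = 1.36 cm

1.36 cm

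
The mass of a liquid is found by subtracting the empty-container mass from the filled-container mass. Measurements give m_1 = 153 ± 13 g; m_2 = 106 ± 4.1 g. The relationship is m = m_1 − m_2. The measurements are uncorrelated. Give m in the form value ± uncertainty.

m is a linear combination, so absolute uncertainties add in quadrature:
  (δm_1)² = 169;  (δm_2)² = 16.8
δm = √(186) = 13.6 g
m = 47.0 g.

47.0 ± 13.6 g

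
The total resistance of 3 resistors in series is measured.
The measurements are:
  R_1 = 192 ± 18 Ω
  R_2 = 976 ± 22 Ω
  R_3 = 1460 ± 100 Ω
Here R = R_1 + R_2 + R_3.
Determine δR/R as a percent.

R is a linear combination, so absolute uncertainties add in quadrature:
  (δR_1)² = 324;  (δR_2)² = 484;  (δR_3)² = 10000
δR = √(10800) = 104 Ω
R = 2630 Ω, so δR/R = 104/2630 = 0.0396.

3.96%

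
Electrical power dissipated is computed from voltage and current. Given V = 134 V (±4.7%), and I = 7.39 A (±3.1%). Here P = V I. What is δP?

For a monomial P ∝ V, I, fractional errors add in quadrature:
  (1·δV/V)² = (1×0.0470)² = 0.00221;  (1·δI/I)² = (1×0.0310)² = 0.000961
δP/P = √(0.00317) = 0.0563
P = 990 W, so δP = 0.0563 × 990 = 55.8 W.

55.8 W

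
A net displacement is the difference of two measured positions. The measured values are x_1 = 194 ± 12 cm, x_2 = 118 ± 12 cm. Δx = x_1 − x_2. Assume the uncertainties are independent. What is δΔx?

Δx is a linear combination, so absolute uncertainties add in quadrature:
  (δx_1)² = 144;  (δx_2)² = 144
δΔx = √(288) = 17.0 cm

17.0 cm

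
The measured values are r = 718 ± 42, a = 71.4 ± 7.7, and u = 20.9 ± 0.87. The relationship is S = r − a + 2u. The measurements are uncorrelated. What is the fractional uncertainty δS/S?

Sums and differences: (δS)² = Σ (cᵢ δxᵢ)².
  (δr)² = 1760;  (δa)² = 59.3;  (2·δu)² = 3.03
δS = √(1830) = 42.7
S = 688, so δS/S = 42.7/688 = 0.0621.

0.0621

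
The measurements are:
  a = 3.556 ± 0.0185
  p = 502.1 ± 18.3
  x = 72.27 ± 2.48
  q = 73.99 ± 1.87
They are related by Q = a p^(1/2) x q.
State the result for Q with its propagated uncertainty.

426100 ± 19900

Relative error in a monomial: (δQ/Q)² = Σ (nᵢ · δxᵢ/xᵢ)².
  (1·δa/a)² = (1×0.00520)² = 2.71e-05;  (½·δp/p)² = (0.5×0.0364)² = 0.000332;  (1·δx/x)² = (1×0.0343)² = 0.00118;  (1·δq/q)² = (1×0.0253)² = 0.000639
δQ/Q = √(0.00218) = 0.0466
Q = 426100, so δQ = 0.0466 × 426100 = 19900.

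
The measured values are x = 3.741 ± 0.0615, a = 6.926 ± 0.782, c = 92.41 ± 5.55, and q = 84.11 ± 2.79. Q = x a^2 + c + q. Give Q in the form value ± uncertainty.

356.0 ± 41.1

Let p = x·a^2 = 179.5. δp/p = √((1·δx/x)² + (2·δa/a)²) = √(0.000270 + 0.0510) = 0.226, so δp = 40.6.
Q = p + c + q: δQ = √(δp² + δc² + δq²) = √(1650 + 30.8 + 7.78) = 41.1
Q = 356.0.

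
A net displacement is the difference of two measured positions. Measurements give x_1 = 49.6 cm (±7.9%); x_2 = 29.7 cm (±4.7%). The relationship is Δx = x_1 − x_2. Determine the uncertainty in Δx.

For a sum/difference, combine absolute errors in quadrature:
  (δx_1)² = 15.4;  (δx_2)² = 1.95
δΔx = √(17.3) = 4.16 cm

4.16 cm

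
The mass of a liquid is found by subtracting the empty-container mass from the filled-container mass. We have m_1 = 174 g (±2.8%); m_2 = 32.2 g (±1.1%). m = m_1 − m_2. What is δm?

4.88 g

m is a linear combination, so absolute uncertainties add in quadrature:
  (δm_1)² = 23.7;  (δm_2)² = 0.125
δm = √(23.9) = 4.88 g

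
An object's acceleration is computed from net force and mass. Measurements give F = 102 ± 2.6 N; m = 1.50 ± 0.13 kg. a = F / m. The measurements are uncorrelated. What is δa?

Each factor contributes (exponent × relative error)² to (δa/a)²:
  (1·δF/F)² = (1×0.0255)² = 0.000650;  (-1·δm/m)² = (-1×0.0867)² = 0.00751
δa/a = √(0.00816) = 0.0903
a = 68.0 m/s^2, so δa = 0.0903 × 68.0 = 6.14 m/s^2.

6.14 m/s^2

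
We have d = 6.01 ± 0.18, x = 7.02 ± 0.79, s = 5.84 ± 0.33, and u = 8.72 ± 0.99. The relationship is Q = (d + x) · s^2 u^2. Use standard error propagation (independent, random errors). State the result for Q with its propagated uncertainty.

Let w = d + x = 13.0. δw = √(δd² + δx²) = √(0.0324 + 0.624) = 0.810, so δw/w = 0.0622.
Q is then a monomial in w, s, u:
δQ/Q = √((δw/w)² + (2·δs/s)² + (2·δu/u)²) = √(0.00387 + 0.0128 + 0.0516) = 0.261
Q = 33800, so δQ = 0.261 × 33800 = 8820.

33800 ± 8820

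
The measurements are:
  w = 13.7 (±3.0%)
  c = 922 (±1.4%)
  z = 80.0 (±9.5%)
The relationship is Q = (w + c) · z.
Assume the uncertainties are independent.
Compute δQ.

7190

Let u = w + c = 936. δu = √(δw² + δc²) = √(0.169 + 167) = 12.9, so δu/u = 0.0138.
Q is then a monomial in u, z:
δQ/Q = √((δu/u)² + (1·δz/z)²) = √(0.000190 + 0.00903) = 0.0960
Q = 74900, so δQ = 0.0960 × 74900 = 7190.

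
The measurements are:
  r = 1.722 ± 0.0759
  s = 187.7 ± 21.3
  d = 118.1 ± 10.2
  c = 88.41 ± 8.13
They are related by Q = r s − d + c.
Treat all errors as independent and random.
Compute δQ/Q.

0.141

Let p = r·s = 323.2. δp/p = √((1·δr/r)² + (1·δs/s)²) = √(0.00194 + 0.0129) = 0.122, so δp = 39.3.
Q = p − d + c: δQ = √(δp² + δd² + δc²) = √(1550 + 104 + 66.1) = 41.5
Q = 293.5, so δQ/Q = 41.5/293.5 = 0.141.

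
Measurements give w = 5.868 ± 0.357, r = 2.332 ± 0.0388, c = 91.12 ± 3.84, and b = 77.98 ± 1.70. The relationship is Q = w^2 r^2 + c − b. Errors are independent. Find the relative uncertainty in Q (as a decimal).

Let p = w^2·r^2 = 187.3. δp/p = √((2·δw/w)² + (2·δr/r)²) = √(0.0148 + 0.00111) = 0.126, so δp = 23.6.
Q = p + c − b: δQ = √(δp² + δc² + δb²) = √(558 + 14.7 + 2.89) = 24.0
Q = 200.4, so δQ/Q = 24.0/200.4 = 0.120.

0.120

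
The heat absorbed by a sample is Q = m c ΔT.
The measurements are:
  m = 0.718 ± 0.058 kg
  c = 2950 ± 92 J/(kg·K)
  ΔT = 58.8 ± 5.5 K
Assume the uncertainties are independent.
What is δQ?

15900 J

Products/powers → add relative errors in quadrature, weighted by exponent:
  (1·δm/m)² = (1×0.0808)² = 0.00653;  (1·δc/c)² = (1×0.0312)² = 0.000973;  (1·δΔT/ΔT)² = (1×0.0935)² = 0.00875
δQ/Q = √(0.0162) = 0.127
Q = 1.25e+05 J, so δQ = 0.127 × 1.25e+05 = 15900 J.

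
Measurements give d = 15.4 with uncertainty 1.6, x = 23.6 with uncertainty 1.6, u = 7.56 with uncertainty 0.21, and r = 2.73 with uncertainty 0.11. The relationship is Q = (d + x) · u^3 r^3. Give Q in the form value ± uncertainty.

Let w = d + x = 39.0. δw = √(δd² + δx²) = √(2.56 + 2.56) = 2.26, so δw/w = 0.0580.
Q is then a monomial in w, u, r:
δQ/Q = √((δw/w)² + (3·δu/u)² + (3·δr/r)²) = √(0.00337 + 0.00694 + 0.0146) = 0.158
Q = 3.43e+05, so δQ = 0.158 × 3.43e+05 = 54100.

(3.43 ± 0.541) × 10^5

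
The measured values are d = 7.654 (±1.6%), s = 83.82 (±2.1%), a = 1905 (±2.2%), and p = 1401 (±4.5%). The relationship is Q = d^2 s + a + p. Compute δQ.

Let w = d^2·s = 4910. δw/w = √((2·δd/d)² + (1·δs/s)²) = √(0.00102 + 0.000441) = 0.0383, so δw = 188.
Q = w + a + p: δQ = √(δw² + δa² + δp²) = √(35300 + 1760 + 3970) = 203

203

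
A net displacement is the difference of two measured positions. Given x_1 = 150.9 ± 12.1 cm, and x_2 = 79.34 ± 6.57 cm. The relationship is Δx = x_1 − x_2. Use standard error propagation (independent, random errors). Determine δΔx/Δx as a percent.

19.2%

For a sum/difference, combine absolute errors in quadrature:
  (δx_1)² = 146;  (δx_2)² = 43.2
δΔx = √(190) = 13.8 cm
Δx = 71.56 cm, so δΔx/Δx = 13.8/71.56 = 0.192.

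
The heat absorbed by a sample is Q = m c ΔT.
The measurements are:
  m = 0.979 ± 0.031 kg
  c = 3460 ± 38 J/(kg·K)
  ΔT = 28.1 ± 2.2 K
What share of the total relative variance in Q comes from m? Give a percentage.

13.8%

(δQ/Q)² = (1·δm/m)² + (1·δc/c)² + (1·δΔT/ΔT)²
  m term: (1×0.0317)² = 0.00100
  c term: (1×0.0110)² = 0.000121
  ΔT term: (1×0.0783)² = 0.00613
Total = 0.00725. Share from m = 0.00100/0.00725 = 0.138.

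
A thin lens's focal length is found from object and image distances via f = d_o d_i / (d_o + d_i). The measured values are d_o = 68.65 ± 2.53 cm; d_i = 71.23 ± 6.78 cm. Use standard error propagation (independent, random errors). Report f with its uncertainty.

∂f/∂d_o = (d_i/(d_o+d_i))² = 0.259;  ∂f/∂d_i = (d_o/(d_o+d_i))² = 0.241
δf = √((∂f/∂d_o · δd_o)² + (∂f/∂d_i · δd_i)²) = √(0.430 + 2.67) = 1.76 cm
f = 34.96 cm.

34.96 ± 1.76 cm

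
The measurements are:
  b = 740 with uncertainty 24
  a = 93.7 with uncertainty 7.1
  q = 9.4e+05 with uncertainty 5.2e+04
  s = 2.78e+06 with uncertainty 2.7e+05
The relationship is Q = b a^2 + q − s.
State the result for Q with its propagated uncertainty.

(4.66 ± 1.04) × 10^6

Let p = b·a^2 = 6.5e+06. δp/p = √((1·δb/b)² + (2·δa/a)²) = √(0.00105 + 0.0230) = 0.155, so δp = 1.01e+06.
Q = p + q − s: δQ = √(δp² + δq² + δs²) = √(1.01e+12 + 2.7e+09 + 7.29e+10) = 1.04e+06
Q = 4.66e+06.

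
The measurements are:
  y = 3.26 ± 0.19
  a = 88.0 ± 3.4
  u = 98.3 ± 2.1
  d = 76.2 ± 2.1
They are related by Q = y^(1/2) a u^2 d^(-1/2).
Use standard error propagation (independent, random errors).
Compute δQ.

Products/powers → add relative errors in quadrature, weighted by exponent:
  (½·δy/y)² = (0.5×0.0583)² = 0.000849;  (1·δa/a)² = (1×0.0386)² = 0.00149;  (2·δu/u)² = (2×0.0214)² = 0.00183;  (−½·δd/d)² = (-0.5×0.0276)² = 0.000190
δQ/Q = √(0.00436) = 0.0660
Q = 1.76e+05, so δQ = 0.0660 × 1.76e+05 = 11600.

11600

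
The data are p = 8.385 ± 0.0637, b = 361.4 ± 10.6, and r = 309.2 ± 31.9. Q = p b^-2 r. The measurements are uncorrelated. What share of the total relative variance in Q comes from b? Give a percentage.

(δQ/Q)² = (1·δp/p)² + (-2·δb/b)² + (1·δr/r)²
  p term: (1×0.00760)² = 5.77e-05
  b term: (-2×0.0293)² = 0.00344
  r term: (1×0.103)² = 0.0106
Total = 0.0141. Share from b = 0.00344/0.0141 = 0.243.

24.3%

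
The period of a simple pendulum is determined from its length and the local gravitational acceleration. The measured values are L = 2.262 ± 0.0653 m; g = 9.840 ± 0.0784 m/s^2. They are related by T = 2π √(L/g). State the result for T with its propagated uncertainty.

Since T is a product/quotient, work with relative uncertainties:
  (½·δL/L)² = (0.5×0.0289)² = 0.000208;  (−½·δg/g)² = (-0.5×0.00797)² = 1.59e-05
δT/T = √(0.000224) = 0.0150
T = 3.013 s, so δT = 0.0150 × 3.013 = 0.0451 s.

3.013 ± 0.0451 s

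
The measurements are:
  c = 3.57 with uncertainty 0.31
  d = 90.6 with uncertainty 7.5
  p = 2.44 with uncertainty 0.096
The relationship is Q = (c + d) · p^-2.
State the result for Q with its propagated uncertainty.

Let u = c + d = 94.2. δu = √(δc² + δd²) = √(0.0961 + 56.2) = 7.51, so δu/u = 0.0797.
Q is then a monomial in u, p:
δQ/Q = √((δu/u)² + (-2·δp/p)²) = √(0.00635 + 0.00619) = 0.112
Q = 15.8, so δQ = 0.112 × 15.8 = 1.77.

15.8 ± 1.77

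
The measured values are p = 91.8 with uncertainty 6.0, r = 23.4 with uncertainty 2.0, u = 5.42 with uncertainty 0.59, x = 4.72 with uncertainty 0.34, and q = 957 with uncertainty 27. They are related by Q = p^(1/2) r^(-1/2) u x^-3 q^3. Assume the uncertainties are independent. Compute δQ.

Relative error in a monomial: (δQ/Q)² = Σ (nᵢ · δxᵢ/xᵢ)².
  (½·δp/p)² = (0.5×0.0654)² = 0.00107;  (−½·δr/r)² = (-0.5×0.0855)² = 0.00183;  (1·δu/u)² = (1×0.109)² = 0.0118;  (-3·δx/x)² = (-3×0.0720)² = 0.0467;  (3·δq/q)² = (3×0.0282)² = 0.00716
δQ/Q = √(0.0686) = 0.262
Q = 8.95e+07, so δQ = 0.262 × 8.95e+07 = 2.34e+07.

2.34e+07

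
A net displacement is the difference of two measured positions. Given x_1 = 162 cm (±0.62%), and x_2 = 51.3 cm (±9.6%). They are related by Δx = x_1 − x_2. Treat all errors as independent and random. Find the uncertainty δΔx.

For a sum/difference, combine absolute errors in quadrature:
  (δx_1)² = 1.01;  (δx_2)² = 24.3
δΔx = √(25.3) = 5.03 cm

5.03 cm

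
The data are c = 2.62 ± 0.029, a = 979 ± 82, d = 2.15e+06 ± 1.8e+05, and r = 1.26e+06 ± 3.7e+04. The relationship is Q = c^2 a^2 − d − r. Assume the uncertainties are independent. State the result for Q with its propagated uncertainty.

(3.17 ± 1.13) × 10^6

Let p = c^2·a^2 = 6.58e+06. δp/p = √((2·δc/c)² + (2·δa/a)²) = √(0.000490 + 0.0281) = 0.169, so δp = 1.11e+06.
Q = p − d − r: δQ = √(δp² + δd² + δr²) = √(1.24e+12 + 3.24e+10 + 1.37e+09) = 1.13e+06
Q = 3.17e+06.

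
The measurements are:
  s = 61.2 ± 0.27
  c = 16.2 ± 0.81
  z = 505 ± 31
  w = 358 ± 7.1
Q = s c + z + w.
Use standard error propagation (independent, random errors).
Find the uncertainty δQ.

59.1

Let p = s·c = 991. δp/p = √((1·δs/s)² + (1·δc/c)²) = √(1.95e-05 + 0.00250) = 0.0502, so δp = 49.8.
Q = p + z + w: δQ = √(δp² + δz² + δw²) = √(2480 + 961 + 50.4) = 59.1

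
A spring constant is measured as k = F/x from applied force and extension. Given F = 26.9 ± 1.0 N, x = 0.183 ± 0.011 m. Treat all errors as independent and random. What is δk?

Products/powers → add relative errors in quadrature, weighted by exponent:
  (1·δF/F)² = (1×0.0372)² = 0.00138;  (-1·δx/x)² = (-1×0.0601)² = 0.00361
δk/k = √(0.00500) = 0.0707
k = 147 N/m, so δk = 0.0707 × 147 = 10.4 N/m.

10.4 N/m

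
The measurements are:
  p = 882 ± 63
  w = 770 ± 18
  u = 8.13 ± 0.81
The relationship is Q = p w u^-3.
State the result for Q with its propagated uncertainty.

Since Q is a product/quotient, work with relative uncertainties:
  (1·δp/p)² = (1×0.0714)² = 0.00510;  (1·δw/w)² = (1×0.0234)² = 0.000546;  (-3·δu/u)² = (-3×0.0996)² = 0.0893
δQ/Q = √(0.0950) = 0.308
Q = 1260, so δQ = 0.308 × 1260 = 390.

1260 ± 390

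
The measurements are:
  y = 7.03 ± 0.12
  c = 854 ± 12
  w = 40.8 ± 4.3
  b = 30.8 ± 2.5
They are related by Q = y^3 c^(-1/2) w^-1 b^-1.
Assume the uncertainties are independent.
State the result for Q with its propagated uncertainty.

For a monomial Q ∝ y^3, c^(-1/2), w^-1, b^-1, fractional errors add in quadrature:
  (3·δy/y)² = (3×0.0171)² = 0.00262;  (−½·δc/c)² = (-0.5×0.0141)² = 4.94e-05;  (-1·δw/w)² = (-1×0.105)² = 0.0111;  (-1·δb/b)² = (-1×0.0812)² = 0.00659
δQ/Q = √(0.0204) = 0.143
Q = 0.00946, so δQ = 0.143 × 0.00946 = 0.00135.

0.00946 ± 0.00135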